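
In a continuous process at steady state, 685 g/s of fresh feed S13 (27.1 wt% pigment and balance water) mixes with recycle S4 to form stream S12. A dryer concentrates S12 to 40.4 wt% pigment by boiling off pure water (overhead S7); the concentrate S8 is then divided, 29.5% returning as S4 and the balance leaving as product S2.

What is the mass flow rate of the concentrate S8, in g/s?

Overall pigment balance (none leaves overhead): pigment in fresh feed = pigment in product, i.e. 685×0.271 = (1−0.295)·S8·0.404.
S8 = 185.64/(0.404×0.705) = 651.76 g/s.

651.8 g/s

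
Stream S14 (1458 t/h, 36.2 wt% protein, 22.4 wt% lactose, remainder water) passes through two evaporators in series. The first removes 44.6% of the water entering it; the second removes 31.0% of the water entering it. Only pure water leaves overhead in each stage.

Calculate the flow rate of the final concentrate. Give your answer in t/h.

1085 t/h

water in feed = 1458×0.414 = 603.61 t/h.
After stage 1: water left = (1−0.446)×603.61 = 334.4; stream total = 1188.8 t/h.
After stage 2: water left = (1−0.310)×334.4 = 230.74; final concentrate = 1085.1 t/h.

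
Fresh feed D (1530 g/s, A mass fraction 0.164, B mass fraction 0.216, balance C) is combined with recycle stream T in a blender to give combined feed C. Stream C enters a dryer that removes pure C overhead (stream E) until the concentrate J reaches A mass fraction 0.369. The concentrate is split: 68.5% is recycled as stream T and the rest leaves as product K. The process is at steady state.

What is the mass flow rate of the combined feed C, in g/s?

Overall A balance (none leaves overhead): A in fresh feed = A in product, i.e. 1530×0.164 = (1−0.685)·J·0.369.
J = 250.92/(0.369×0.315) = 2158.7 g/s.
Recycle T = 0.685×2158.7 = 1478.7 g/s.
Combined feed C = 1530 + 1478.7 = 3008.7 g/s.

3009 g/s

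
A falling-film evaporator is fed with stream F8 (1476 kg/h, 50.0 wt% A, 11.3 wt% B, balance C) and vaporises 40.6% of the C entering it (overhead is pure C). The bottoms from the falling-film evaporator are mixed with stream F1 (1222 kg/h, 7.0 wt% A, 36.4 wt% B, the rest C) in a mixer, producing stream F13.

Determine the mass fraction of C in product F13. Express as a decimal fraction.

0.418

Vapour removed = 0.406×0.387×1476 = 231.91 kg/h; concentrate = 1244.1 kg/h.
C reaching the mixer = 339.3 (from concentrate) + 1222×0.566 = 1031 kg/h.
Product flow = 1244.1 + 1222 = 2466.1 kg/h; C fraction = 0.418.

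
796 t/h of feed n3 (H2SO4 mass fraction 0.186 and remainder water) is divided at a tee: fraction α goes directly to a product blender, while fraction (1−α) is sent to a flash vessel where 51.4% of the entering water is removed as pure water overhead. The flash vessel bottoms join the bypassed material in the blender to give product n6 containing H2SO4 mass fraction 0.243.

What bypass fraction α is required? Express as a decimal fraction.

0.439

All 796×0.186 = 148.06 t/h of H2SO4 reaches n6, so n6 = 148.06/0.243 = 609.28 t/h and vapour = 186.72 t/h.
The evaporator receives (1−α)·796 of feed at 0.814 water and removes 0.514 of that water:
0.514×0.814×(1−α)×796 = 186.72
(1−α) = 186.72/333.04 = 0.5606;  α = 0.4394.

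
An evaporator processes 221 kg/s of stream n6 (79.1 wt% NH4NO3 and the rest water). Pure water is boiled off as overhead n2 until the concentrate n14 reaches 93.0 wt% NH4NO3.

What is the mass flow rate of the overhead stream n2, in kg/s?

NH4NO3 is conserved: 221×0.791 = 174.81 kg/s all reports to the concentrate.
Concentrate = 174.81/(target fraction) = 187.97 kg/s.
Overhead = 221 − 187.97 = 33.031 kg/s.

33.03 kg/s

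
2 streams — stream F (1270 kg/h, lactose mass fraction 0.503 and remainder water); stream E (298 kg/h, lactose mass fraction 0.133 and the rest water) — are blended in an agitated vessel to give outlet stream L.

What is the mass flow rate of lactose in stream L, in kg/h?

678.4 kg/h

lactose out = lactose in = 1270×0.503 + 298×0.133 = 678.44 kg/h.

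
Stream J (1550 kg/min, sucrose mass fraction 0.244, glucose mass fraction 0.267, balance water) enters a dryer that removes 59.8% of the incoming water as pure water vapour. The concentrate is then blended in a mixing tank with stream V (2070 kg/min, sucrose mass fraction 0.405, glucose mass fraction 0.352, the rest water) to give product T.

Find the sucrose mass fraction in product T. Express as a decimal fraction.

Vapour removed = 0.598×0.489×1550 = 453.25 kg/min; concentrate = 1096.7 kg/min.
sucrose reaching the mixer = 378.2 (from concentrate) + 2070×0.405 = 1216.5 kg/min.
Product flow = 1096.7 + 2070 = 3166.7 kg/min; sucrose fraction = 0.384.

0.384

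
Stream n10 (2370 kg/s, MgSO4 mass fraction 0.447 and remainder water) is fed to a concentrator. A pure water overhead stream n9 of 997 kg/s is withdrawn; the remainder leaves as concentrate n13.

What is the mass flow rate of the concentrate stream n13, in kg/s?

1373 kg/s

Concentrate = 2370 − 997 = 1373 kg/s.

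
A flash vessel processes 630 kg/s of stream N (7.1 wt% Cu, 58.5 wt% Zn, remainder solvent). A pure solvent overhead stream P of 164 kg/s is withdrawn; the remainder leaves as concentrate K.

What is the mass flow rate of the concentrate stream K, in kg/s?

Concentrate = 630 − 164 = 466 kg/s.

466 kg/s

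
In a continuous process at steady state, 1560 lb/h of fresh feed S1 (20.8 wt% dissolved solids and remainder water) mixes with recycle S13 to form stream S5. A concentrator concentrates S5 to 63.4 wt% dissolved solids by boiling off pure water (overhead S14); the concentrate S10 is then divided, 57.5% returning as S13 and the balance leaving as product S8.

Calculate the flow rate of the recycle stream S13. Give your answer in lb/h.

Overall dissolved solids balance (none leaves overhead): dissolved solids in fresh feed = dissolved solids in product, i.e. 1560×0.208 = (1−0.575)·S10·0.634.
S10 = 324.48/(0.634×0.425) = 1204.2 lb/h.
Recycle S13 = 0.575×1204.2 = 692.43 lb/h.

692.4 lb/h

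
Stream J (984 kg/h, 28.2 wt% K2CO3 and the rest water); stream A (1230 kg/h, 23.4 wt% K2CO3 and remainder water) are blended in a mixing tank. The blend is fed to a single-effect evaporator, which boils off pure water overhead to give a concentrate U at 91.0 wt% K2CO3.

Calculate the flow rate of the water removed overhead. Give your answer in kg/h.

K2CO3 entering = 984×0.282 + 1230×0.234 = 565.31 kg/h.
All K2CO3 reports to U, so U = 565.31/0.910 = 621.22 kg/h.
Total feed = 2214 kg/h; overhead = 2214 − 621.22 = 1592.8 kg/h.

1593 kg/h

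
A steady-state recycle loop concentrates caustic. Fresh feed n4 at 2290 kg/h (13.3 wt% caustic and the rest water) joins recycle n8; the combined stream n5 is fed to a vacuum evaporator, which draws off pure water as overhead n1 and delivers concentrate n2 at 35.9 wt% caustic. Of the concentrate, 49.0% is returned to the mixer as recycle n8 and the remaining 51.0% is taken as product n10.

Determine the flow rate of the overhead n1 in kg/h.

Overall caustic balance (none leaves overhead): caustic in fresh feed = caustic in product, i.e. 2290×0.133 = (1−0.490)·n2·0.359.
n2 = 304.57/(0.359×0.510) = 1663.5 kg/h.
Recycle n8 = 0.490×1663.5 = 815.11 kg/h.
Combined feed n5 = 2290 + 815.11 = 3105.1 kg/h.
Overhead n1 = n5 − n2 = 3105.1 − 1663.5 = 1441.6 kg/h.

1442 kg/h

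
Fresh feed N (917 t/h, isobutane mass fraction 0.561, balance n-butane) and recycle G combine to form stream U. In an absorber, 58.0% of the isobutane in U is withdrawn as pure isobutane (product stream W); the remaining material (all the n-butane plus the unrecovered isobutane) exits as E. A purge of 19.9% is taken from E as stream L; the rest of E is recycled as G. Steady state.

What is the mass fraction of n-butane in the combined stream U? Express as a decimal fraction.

n-butane enters only via N and leaves only via the purge: 917×0.439 = 0.199×(n-butane in E), and the absorber passes all n-butane, so n-butane in U = n-butane in E = 2022.9 t/h.
isobutane in U: m_A = 917×0.561 + (1−0.199)·(1−0.580)·m_A, so m_A = 514.44/0.6636 = 775.24 t/h.
U = 775.24 + 2022.9 = 2798.2 t/h.
n-butane fraction in U = 2022.9/2798.2 = 0.723.

0.723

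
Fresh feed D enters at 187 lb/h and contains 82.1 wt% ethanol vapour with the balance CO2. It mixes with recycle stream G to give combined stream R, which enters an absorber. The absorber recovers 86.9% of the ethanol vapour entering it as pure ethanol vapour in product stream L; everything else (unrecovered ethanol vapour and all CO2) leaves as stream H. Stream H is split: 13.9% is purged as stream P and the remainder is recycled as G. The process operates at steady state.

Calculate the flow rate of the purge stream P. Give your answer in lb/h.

36.62 lb/h

CO2 enters only via D and leaves only via the purge: 187×0.179 = 0.139×(CO2 in H), and the absorber passes all CO2, so CO2 in R = CO2 in H = 240.81 lb/h.
ethanol vapour in R: m_A = 187×0.821 + (1−0.139)·(1−0.869)·m_A, so m_A = 153.53/0.8872 = 173.04 lb/h.
H = (1−0.869)×173.04 + 240.81 = 263.48 lb/h.
Purge P = 0.139×263.48 = 36.624 lb/h.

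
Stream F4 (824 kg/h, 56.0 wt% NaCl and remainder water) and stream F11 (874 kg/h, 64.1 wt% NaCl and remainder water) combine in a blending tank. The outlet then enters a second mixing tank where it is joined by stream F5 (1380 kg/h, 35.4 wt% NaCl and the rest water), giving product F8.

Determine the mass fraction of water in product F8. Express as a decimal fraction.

0.509

Overall, product flow = 3078 kg/h.
water in = 824×0.440 + 874×0.359 + 1380×0.646 = 1567.8 kg/h.
water fraction in F8 = 0.509.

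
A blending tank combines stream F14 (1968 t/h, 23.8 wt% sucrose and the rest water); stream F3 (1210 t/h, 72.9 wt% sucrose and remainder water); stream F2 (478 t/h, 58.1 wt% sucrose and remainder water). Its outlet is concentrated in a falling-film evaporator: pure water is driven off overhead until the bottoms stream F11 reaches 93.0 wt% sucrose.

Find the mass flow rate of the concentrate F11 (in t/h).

sucrose entering = 1968×0.238 + 1210×0.729 + 478×0.581 = 1628.2 t/h.
All sucrose reports to F11, so F11 = 1628.2/0.930 = 1750.7 t/h.

1751 t/h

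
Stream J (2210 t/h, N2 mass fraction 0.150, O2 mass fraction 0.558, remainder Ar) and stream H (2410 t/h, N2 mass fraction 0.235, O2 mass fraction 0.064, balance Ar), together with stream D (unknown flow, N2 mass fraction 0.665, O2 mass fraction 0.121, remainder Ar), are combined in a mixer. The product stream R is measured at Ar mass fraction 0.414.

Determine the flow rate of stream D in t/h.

2110 t/h

Let D be the unknown flow. Total out = 4620 + D.
Ar balance: 2334.7 + 0.214·D = 0.414·(4620 + D)
(0.214 − 0.414)·D = 0.414×4620 − 2334.7 = -422.05
D = -422.05 / -0.200 = 2110.2 t/h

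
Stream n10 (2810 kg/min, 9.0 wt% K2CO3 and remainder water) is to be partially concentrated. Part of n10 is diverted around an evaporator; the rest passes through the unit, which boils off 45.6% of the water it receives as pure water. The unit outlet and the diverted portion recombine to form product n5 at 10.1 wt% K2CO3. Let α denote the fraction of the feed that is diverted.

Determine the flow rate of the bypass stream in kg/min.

All 2810×0.090 = 252.9 kg/min of K2CO3 reaches n5, so n5 = 252.9/0.101 = 2504 kg/min and vapour = 306.04 kg/min.
The evaporator receives (1−α)·2810 of feed at 0.910 water and removes 0.456 of that water:
0.456×0.910×(1−α)×2810 = 306.04
(1−α) = 306.04/1166 = 0.2625;  α = 0.7375.
Bypass flow = 0.7375×2810 = 2072.5 kg/min.

2072 kg/min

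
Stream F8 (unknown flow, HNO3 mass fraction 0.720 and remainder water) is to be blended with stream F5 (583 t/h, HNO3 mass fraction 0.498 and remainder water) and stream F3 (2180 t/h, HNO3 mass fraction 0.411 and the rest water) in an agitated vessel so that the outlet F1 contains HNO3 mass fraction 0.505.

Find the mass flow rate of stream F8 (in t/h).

Let F8 be the unknown flow. Total out = 2763 + F8.
HNO3 balance: 1186.3 + 0.720·F8 = 0.505·(2763 + F8)
(0.720 − 0.505)·F8 = 0.505×2763 − 1186.3 = 209
F8 = 209 / 0.215 = 972.1 t/h

972.1 t/h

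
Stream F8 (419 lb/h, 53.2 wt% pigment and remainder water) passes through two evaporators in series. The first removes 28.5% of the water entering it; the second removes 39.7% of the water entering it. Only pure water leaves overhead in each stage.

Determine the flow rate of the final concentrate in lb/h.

307.5 lb/h

water in feed = 419×0.468 = 196.09 lb/h.
After stage 1: water left = (1−0.285)×196.09 = 140.21; stream total = 363.11 lb/h.
After stage 2: water left = (1−0.397)×140.21 = 84.544; final concentrate = 307.45 lb/h.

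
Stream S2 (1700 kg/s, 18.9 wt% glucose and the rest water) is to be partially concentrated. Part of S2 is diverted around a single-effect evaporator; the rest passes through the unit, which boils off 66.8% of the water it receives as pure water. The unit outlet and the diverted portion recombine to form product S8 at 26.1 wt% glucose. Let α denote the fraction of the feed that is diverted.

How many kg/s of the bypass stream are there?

834.3 kg/s

All 1700×0.189 = 321.3 kg/s of glucose reaches S8, so S8 = 321.3/0.261 = 1231 kg/s and vapour = 468.97 kg/s.
The evaporator receives (1−α)·1700 of feed at 0.811 water and removes 0.668 of that water:
0.668×0.811×(1−α)×1700 = 468.97
(1−α) = 468.97/920.97 = 0.5092;  α = 0.4908.
Bypass flow = 0.4908×1700 = 834.35 kg/s.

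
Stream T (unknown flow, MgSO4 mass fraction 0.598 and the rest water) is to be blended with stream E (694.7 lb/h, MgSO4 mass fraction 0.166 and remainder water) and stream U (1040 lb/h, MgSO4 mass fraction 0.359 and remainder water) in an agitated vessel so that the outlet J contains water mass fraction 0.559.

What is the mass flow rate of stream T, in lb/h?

Let T be the unknown flow. Total out = 1734.7 + T.
water balance: 1246 + 0.402·T = 0.559·(1734.7 + T)
(0.402 − 0.559)·T = 0.559×1734.7 − 1246 = -276.32
T = -276.32 / -0.157 = 1760 lb/h

1760 lb/h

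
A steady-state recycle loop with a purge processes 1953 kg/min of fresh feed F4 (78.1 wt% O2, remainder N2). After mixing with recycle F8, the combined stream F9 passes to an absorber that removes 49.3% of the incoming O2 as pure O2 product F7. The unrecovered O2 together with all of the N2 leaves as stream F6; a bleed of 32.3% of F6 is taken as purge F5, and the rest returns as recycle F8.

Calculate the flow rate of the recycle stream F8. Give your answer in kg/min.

N2 enters only via F4 and leaves only via the purge: 1953×0.219 = 0.323×(N2 in F6), and the absorber passes all N2, so N2 in F9 = N2 in F6 = 1324.2 kg/min.
O2 in F9: m_A = 1953×0.781 + (1−0.323)·(1−0.493)·m_A, so m_A = 1525.3/0.6568 = 2322.4 kg/min.
F6 = (1−0.493)×2322.4 + 1324.2 = 2501.7 kg/min.
Recycle F8 = (1−0.323)×2501.7 = 1693.6 kg/min.

1694 kg/min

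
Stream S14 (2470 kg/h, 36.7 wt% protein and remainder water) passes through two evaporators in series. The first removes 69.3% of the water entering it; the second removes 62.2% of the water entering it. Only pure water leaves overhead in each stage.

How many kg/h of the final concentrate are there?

1088 kg/h

water in feed = 2470×0.633 = 1563.5 kg/h.
After stage 1: water left = (1−0.693)×1563.5 = 480; stream total = 1386.5 kg/h.
After stage 2: water left = (1−0.622)×480 = 181.44; final concentrate = 1087.9 kg/h.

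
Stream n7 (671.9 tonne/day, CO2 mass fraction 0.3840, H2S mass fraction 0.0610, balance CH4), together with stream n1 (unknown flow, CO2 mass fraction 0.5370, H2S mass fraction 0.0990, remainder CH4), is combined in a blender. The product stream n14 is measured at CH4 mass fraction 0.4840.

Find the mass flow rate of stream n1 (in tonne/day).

397.5 tonne/day

Let n1 be the unknown flow. Total out = 671.9 + n1.
CH4 balance: 372.9 + 0.364·n1 = 0.484·(671.9 + n1)
(0.364 − 0.484)·n1 = 0.484×671.9 − 372.9 = -47.705
n1 = -47.705 / -0.120 = 397.54 tonne/day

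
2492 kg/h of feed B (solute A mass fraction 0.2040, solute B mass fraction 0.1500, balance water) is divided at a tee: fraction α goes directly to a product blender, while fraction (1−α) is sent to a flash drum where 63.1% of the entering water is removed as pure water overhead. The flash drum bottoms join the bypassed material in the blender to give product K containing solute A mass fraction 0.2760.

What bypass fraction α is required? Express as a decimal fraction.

0.360

All 2492×0.204 = 508.37 kg/h of solute A reaches K, so K = 508.37/0.276 = 1841.9 kg/h and vapour = 650.09 kg/h.
The evaporator receives (1−α)·2492 of feed at 0.646 water and removes 0.631 of that water:
0.631×0.646×(1−α)×2492 = 650.09
(1−α) = 650.09/1015.8 = 0.6400;  α = 0.3600.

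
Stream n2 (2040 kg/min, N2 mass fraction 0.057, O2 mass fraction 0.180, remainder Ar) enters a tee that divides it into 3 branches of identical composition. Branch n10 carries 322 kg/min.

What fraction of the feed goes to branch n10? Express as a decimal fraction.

0.158

Fraction to n10 = 322/2040 = 0.1578.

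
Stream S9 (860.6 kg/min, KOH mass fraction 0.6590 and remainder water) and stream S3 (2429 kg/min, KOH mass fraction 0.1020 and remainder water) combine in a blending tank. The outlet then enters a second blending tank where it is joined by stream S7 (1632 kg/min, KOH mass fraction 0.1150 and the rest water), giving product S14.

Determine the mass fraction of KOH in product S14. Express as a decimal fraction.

0.2037

Overall, product flow = 4921.6 kg/min.
KOH in = 860.6×0.659 + 2429×0.102 + 1632×0.115 = 1002.6 kg/min.
KOH fraction in S14 = 0.2037.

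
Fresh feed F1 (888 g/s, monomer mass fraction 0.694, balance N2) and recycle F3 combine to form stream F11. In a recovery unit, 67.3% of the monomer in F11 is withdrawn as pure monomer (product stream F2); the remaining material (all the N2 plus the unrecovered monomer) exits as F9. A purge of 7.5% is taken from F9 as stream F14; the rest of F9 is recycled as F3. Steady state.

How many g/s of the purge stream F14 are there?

293.4 g/s

N2 enters only via F1 and leaves only via the purge: 888×0.306 = 0.075×(N2 in F9), and the recovery unit passes all N2, so N2 in F11 = N2 in F9 = 3623 g/s.
monomer in F11: m_A = 888×0.694 + (1−0.075)·(1−0.673)·m_A, so m_A = 616.27/0.6975 = 883.51 g/s.
F9 = (1−0.673)×883.51 + 3623 = 3911.9 g/s.
Purge F14 = 0.075×3911.9 = 293.4 g/s.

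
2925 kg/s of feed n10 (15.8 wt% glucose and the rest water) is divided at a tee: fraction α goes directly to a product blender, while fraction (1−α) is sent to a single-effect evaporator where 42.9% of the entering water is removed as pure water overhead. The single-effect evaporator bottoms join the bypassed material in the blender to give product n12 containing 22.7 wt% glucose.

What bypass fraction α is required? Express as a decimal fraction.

0.159

All 2925×0.158 = 462.15 kg/s of glucose reaches n12, so n12 = 462.15/0.227 = 2035.9 kg/s and vapour = 889.1 kg/s.
The evaporator receives (1−α)·2925 of feed at 0.842 water and removes 0.429 of that water:
0.429×0.842×(1−α)×2925 = 889.1
(1−α) = 889.1/1056.6 = 0.8415;  α = 0.1585.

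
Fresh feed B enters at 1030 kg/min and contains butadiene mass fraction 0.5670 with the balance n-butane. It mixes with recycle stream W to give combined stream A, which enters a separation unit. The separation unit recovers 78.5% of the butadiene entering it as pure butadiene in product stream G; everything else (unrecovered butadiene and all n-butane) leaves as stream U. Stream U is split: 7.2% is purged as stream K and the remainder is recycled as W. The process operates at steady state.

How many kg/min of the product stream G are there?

572.7 kg/min

butadiene in A: m_A = 1030×0.567 + (1−0.072)·(1−0.785)·m_A, so m_A = 584.01/0.8005 = 729.57 kg/min.
Product G = 0.785×729.57 = 572.72 kg/min.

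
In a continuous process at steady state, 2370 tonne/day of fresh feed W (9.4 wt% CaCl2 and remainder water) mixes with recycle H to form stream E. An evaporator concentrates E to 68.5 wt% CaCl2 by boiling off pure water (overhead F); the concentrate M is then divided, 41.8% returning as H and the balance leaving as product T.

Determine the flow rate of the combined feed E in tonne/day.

2604 tonne/day

Overall CaCl2 balance (none leaves overhead): CaCl2 in fresh feed = CaCl2 in product, i.e. 2370×0.094 = (1−0.418)·M·0.685.
M = 222.78/(0.685×0.582) = 558.81 tonne/day.
Recycle H = 0.418×558.81 = 233.58 tonne/day.
Combined feed E = 2370 + 233.58 = 2603.6 tonne/day.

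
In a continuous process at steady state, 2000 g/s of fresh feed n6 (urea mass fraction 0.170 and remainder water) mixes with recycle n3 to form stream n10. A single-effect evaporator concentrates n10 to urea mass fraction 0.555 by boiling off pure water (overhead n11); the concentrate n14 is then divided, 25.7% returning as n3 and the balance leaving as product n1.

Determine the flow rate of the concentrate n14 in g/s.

824.5 g/s

Overall urea balance (none leaves overhead): urea in fresh feed = urea in product, i.e. 2000×0.170 = (1−0.257)·n14·0.555.
n14 = 340/(0.555×0.743) = 824.51 g/s.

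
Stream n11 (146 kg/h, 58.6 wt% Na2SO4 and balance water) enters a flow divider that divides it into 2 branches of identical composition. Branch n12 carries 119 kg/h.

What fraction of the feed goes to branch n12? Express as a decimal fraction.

Fraction to n12 = 119/146 = 0.8151.

0.815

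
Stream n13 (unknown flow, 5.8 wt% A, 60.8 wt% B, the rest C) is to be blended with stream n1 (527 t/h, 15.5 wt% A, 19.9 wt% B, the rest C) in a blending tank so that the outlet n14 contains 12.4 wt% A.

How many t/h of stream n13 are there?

247.5 t/h

Let n13 be the unknown flow. Total out = 527 + n13.
A balance: 81.685 + 0.058·n13 = 0.124·(527 + n13)
(0.058 − 0.124)·n13 = 0.124×527 − 81.685 = -16.337
n13 = -16.337 / -0.066 = 247.53 t/h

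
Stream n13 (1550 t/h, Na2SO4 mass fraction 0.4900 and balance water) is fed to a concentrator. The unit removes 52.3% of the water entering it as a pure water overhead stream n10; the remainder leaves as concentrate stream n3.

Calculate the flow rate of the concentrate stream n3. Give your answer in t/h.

1137 t/h

water entering = 1550×0.510 = 790.5 t/h; overhead removed = 0.523×790.5 = 413.43 t/h.
Concentrate = 1550 − 413.43 = 1136.6 t/h.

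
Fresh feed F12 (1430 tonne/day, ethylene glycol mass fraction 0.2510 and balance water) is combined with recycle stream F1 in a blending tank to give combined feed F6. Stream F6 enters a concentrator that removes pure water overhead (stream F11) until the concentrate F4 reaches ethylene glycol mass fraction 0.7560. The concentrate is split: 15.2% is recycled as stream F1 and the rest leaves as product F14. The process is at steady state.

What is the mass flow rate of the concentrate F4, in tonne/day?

Overall ethylene glycol balance (none leaves overhead): ethylene glycol in fresh feed = ethylene glycol in product, i.e. 1430×0.251 = (1−0.152)·F4·0.756.
F4 = 358.93/(0.756×0.848) = 559.88 tonne/day.

559.9 tonne/day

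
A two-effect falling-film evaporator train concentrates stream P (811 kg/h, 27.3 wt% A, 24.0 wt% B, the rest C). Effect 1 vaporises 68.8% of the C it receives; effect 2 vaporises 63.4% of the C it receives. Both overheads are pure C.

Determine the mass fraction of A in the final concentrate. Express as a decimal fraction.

C in feed = 811×0.487 = 394.96 kg/h.
After stage 1: C left = (1−0.688)×394.96 = 123.23; stream total = 539.27 kg/h.
After stage 2: C left = (1−0.634)×123.23 = 45.101; final concentrate = 461.14 kg/h.
A fraction = 221.4/461.14 = 0.4801.

0.4801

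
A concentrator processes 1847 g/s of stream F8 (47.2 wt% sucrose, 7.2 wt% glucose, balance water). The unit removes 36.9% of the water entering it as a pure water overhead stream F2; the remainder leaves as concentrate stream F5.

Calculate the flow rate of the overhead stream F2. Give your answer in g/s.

310.8 g/s

water entering = 1847×0.456 = 842.23 g/s; overhead removed = 0.369×842.23 = 310.78 g/s.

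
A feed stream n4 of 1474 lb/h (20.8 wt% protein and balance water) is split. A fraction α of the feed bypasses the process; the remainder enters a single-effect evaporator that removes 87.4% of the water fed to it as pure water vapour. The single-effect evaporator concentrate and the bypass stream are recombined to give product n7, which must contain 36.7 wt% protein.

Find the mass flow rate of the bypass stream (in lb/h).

551.4 lb/h

All 1474×0.208 = 306.59 lb/h of protein reaches n7, so n7 = 306.59/0.367 = 835.4 lb/h and vapour = 638.6 lb/h.
The evaporator receives (1−α)·1474 of feed at 0.792 water and removes 0.874 of that water:
0.874×0.792×(1−α)×1474 = 638.6
(1−α) = 638.6/1020.3 = 0.6259;  α = 0.3741.
Bypass flow = 0.3741×1474 = 551.45 lb/h.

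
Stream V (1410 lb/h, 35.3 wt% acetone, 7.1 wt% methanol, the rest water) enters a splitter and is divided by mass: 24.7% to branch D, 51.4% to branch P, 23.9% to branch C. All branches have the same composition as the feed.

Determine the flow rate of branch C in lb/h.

Branch C flow = 0.239×1410 = 336.99 lb/h.

337 lb/h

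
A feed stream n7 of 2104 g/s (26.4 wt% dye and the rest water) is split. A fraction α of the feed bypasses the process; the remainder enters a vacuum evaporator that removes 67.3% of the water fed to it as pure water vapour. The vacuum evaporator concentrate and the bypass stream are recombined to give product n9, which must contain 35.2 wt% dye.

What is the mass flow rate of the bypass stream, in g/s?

1042 g/s

All 2104×0.264 = 555.46 g/s of dye reaches n9, so n9 = 555.46/0.352 = 1578 g/s and vapour = 526 g/s.
The evaporator receives (1−α)·2104 of feed at 0.736 water and removes 0.673 of that water:
0.673×0.736×(1−α)×2104 = 526
(1−α) = 526/1042.2 = 0.5047;  α = 0.4953.
Bypass flow = 0.4953×2104 = 1042.1 g/s.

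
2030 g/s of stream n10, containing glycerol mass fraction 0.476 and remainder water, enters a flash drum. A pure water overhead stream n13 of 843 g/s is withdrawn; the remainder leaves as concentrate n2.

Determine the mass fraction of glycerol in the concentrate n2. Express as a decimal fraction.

glycerol is not removed: 2030×0.476 = 966.28 g/s of glycerol enters n2.
Concentrate = 2030 − 843 = 1187 g/s.
Mass fraction = 966.28/1187 = 0.814.

0.814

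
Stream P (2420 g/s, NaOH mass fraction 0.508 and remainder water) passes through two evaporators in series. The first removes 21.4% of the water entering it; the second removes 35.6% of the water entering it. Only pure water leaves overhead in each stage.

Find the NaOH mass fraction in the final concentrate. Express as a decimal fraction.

water in feed = 2420×0.492 = 1190.6 g/s.
After stage 1: water left = (1−0.214)×1190.6 = 935.84; stream total = 2165.2 g/s.
After stage 2: water left = (1−0.356)×935.84 = 602.68; final concentrate = 1832 g/s.
NaOH fraction = 1229.4/1832 = 0.671.

0.671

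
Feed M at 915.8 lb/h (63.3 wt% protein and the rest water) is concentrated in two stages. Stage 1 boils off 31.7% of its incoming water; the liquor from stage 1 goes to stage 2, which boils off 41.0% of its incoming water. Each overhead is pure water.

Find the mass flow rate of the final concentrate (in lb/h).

715.1 lb/h

water in feed = 915.8×0.367 = 336.1 lb/h.
After stage 1: water left = (1−0.317)×336.1 = 229.56; stream total = 809.26 lb/h.
After stage 2: water left = (1−0.410)×229.56 = 135.44; final concentrate = 715.14 lb/h.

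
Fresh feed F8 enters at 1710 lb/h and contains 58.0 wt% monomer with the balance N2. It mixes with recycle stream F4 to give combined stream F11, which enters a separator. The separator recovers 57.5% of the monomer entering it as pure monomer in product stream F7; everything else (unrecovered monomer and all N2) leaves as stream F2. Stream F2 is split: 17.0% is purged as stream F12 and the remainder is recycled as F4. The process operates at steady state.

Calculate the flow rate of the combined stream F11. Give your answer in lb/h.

5757 lb/h

N2 enters only via F8 and leaves only via the purge: 1710×0.420 = 0.170×(N2 in F2), and the separator passes all N2, so N2 in F11 = N2 in F2 = 4224.7 lb/h.
monomer in F11: m_A = 1710×0.580 + (1−0.170)·(1−0.575)·m_A, so m_A = 991.8/0.6472 = 1532.3 lb/h.
F11 = 1532.3 + 4224.7 = 5757 lb/h.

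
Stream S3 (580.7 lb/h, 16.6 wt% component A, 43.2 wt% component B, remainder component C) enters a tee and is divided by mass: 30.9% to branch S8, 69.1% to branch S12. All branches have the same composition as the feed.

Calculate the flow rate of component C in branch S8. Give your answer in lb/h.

Branch S8 total = 0.309×580.7 = 179.44 lb/h.
component C in S8 = 0.402×179.44 = 72.133 lb/h.

72.13 lb/h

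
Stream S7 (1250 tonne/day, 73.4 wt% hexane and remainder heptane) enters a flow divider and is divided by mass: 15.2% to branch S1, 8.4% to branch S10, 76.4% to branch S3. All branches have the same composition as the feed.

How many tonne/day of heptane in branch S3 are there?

Branch S3 total = 0.764×1250 = 955 tonne/day.
heptane in S3 = 0.266×955 = 254.03 tonne/day.

254 tonne/day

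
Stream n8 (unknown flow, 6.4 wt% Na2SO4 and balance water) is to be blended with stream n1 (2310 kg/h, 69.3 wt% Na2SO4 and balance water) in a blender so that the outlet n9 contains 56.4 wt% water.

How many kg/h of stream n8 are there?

Let n8 be the unknown flow. Total out = 2310 + n8.
water balance: 709.17 + 0.936·n8 = 0.564·(2310 + n8)
(0.936 − 0.564)·n8 = 0.564×2310 − 709.17 = 593.67
n8 = 593.67 / 0.372 = 1595.9 kg/h

1596 kg/h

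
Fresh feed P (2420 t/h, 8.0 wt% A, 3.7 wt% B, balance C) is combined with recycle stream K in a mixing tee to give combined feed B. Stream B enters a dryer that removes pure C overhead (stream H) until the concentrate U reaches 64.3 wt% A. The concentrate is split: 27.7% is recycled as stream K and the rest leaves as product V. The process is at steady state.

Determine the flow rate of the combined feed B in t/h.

2535 t/h

Overall A balance (none leaves overhead): A in fresh feed = A in product, i.e. 2420×0.080 = (1−0.277)·U·0.643.
U = 193.6/(0.643×0.723) = 416.44 t/h.
Recycle K = 0.277×416.44 = 115.35 t/h.
Combined feed B = 2420 + 115.35 = 2535.4 t/h.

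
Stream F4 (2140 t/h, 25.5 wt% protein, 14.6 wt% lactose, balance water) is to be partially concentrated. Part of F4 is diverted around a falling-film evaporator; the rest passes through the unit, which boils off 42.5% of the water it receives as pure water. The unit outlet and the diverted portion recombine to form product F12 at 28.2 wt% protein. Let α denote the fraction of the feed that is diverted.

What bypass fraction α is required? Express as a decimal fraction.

0.624

All 2140×0.255 = 545.7 t/h of protein reaches F12, so F12 = 545.7/0.282 = 1935.1 t/h and vapour = 204.89 t/h.
The evaporator receives (1−α)·2140 of feed at 0.599 water and removes 0.425 of that water:
0.425×0.599×(1−α)×2140 = 204.89
(1−α) = 204.89/544.79 = 0.3761;  α = 0.6239.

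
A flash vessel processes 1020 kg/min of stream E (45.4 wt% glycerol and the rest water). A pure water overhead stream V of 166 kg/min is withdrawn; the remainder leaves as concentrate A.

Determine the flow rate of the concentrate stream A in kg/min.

854 kg/min

Concentrate = 1020 − 166 = 854 kg/min.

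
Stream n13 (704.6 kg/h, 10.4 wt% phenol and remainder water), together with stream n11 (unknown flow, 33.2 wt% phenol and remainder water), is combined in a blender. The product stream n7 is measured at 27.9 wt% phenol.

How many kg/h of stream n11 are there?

2327 kg/h

Let n11 be the unknown flow. Total out = 704.6 + n11.
phenol balance: 73.278 + 0.332·n11 = 0.279·(704.6 + n11)
(0.332 − 0.279)·n11 = 0.279×704.6 − 73.278 = 123.31
n11 = 123.31 / 0.053 = 2326.5 kg/h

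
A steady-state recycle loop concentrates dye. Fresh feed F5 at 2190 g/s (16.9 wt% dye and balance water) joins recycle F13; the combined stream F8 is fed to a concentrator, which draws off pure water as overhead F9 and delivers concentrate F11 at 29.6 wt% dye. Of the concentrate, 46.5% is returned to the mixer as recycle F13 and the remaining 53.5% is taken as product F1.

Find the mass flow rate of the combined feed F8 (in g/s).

Overall dye balance (none leaves overhead): dye in fresh feed = dye in product, i.e. 2190×0.169 = (1−0.465)·F11·0.296.
F11 = 370.11/(0.296×0.535) = 2337.1 g/s.
Recycle F13 = 0.465×2337.1 = 1086.8 g/s.
Combined feed F8 = 2190 + 1086.8 = 3276.8 g/s.

3277 g/s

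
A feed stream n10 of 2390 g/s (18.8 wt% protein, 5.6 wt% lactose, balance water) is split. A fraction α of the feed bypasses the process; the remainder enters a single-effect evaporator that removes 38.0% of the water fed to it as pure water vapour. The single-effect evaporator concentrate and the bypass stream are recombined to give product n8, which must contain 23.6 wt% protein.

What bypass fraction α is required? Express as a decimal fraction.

0.292

All 2390×0.188 = 449.32 g/s of protein reaches n8, so n8 = 449.32/0.236 = 1903.9 g/s and vapour = 486.1 g/s.
The evaporator receives (1−α)·2390 of feed at 0.756 water and removes 0.380 of that water:
0.380×0.756×(1−α)×2390 = 486.1
(1−α) = 486.1/686.6 = 0.7080;  α = 0.2920.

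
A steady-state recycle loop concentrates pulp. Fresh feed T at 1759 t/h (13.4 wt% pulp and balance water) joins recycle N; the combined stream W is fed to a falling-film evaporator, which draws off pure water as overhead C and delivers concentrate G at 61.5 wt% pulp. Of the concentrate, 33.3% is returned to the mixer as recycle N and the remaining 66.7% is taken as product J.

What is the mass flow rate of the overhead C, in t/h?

1376 t/h

Overall pulp balance (none leaves overhead): pulp in fresh feed = pulp in product, i.e. 1759×0.134 = (1−0.333)·G·0.615.
G = 235.71/(0.615×0.667) = 574.61 t/h.
Recycle N = 0.333×574.61 = 191.34 t/h.
Combined feed W = 1759 + 191.34 = 1950.3 t/h.
Overhead C = W − G = 1950.3 − 574.61 = 1375.7 t/h.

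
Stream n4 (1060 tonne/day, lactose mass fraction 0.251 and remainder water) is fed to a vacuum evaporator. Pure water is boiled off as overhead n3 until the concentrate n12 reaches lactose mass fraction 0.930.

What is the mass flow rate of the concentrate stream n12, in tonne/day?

lactose is conserved: 1060×0.251 = 266.06 tonne/day all reports to the concentrate.
Concentrate = 266.06/(target fraction) = 286.09 tonne/day.

286.1 tonne/day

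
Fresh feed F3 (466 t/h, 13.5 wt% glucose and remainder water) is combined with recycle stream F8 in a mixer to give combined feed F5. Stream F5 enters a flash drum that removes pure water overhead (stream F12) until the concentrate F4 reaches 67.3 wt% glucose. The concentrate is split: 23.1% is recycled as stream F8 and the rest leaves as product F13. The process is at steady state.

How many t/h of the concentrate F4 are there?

121.6 t/h

Overall glucose balance (none leaves overhead): glucose in fresh feed = glucose in product, i.e. 466×0.135 = (1−0.231)·F4·0.673.
F4 = 62.91/(0.673×0.769) = 121.56 t/h.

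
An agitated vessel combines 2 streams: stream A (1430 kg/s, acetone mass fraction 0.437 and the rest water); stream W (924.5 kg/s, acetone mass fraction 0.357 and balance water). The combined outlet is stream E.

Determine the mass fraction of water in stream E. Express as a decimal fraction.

0.594

Total flow out = 1430 + 924.5 = 2354.5 kg/s.
water in = 1430×0.563 + 924.5×0.643 = 1399.5 kg/s.
water mass fraction in E = 1399.5/2354.5 = 0.594.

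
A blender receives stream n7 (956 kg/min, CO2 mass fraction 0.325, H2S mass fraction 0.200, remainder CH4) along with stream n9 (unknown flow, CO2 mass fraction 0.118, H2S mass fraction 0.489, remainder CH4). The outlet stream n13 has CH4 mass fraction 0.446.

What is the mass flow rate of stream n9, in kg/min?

523.1 kg/min

Let n9 be the unknown flow. Total out = 956 + n9.
CH4 balance: 454.1 + 0.393·n9 = 0.446·(956 + n9)
(0.393 − 0.446)·n9 = 0.446×956 − 454.1 = -27.724
n9 = -27.724 / -0.053 = 523.09 kg/min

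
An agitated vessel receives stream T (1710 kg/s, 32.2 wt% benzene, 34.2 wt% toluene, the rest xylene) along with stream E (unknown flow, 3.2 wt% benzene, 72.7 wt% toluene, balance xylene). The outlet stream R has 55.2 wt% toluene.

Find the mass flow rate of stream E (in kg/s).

Let E be the unknown flow. Total out = 1710 + E.
toluene balance: 584.82 + 0.727·E = 0.552·(1710 + E)
(0.727 − 0.552)·E = 0.552×1710 − 584.82 = 359.1
E = 359.1 / 0.175 = 2052 kg/s

2052 kg/s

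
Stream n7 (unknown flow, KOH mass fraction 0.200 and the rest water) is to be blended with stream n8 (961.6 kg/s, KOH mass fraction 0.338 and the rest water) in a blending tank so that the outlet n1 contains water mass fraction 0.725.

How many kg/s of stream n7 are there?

Let n7 be the unknown flow. Total out = 961.6 + n7.
water balance: 636.58 + 0.800·n7 = 0.725·(961.6 + n7)
(0.800 − 0.725)·n7 = 0.725×961.6 − 636.58 = 60.581
n7 = 60.581 / 0.075 = 807.74 kg/s

807.7 kg/s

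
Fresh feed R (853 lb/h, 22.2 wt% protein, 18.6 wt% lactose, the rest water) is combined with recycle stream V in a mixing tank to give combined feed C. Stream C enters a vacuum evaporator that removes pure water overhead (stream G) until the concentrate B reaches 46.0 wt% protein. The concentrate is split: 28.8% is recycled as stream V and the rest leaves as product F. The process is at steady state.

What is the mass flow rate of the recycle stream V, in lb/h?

166.5 lb/h

Overall protein balance (none leaves overhead): protein in fresh feed = protein in product, i.e. 853×0.222 = (1−0.288)·B·0.460.
B = 189.37/(0.460×0.712) = 578.18 lb/h.
Recycle V = 0.288×578.18 = 166.52 lb/h.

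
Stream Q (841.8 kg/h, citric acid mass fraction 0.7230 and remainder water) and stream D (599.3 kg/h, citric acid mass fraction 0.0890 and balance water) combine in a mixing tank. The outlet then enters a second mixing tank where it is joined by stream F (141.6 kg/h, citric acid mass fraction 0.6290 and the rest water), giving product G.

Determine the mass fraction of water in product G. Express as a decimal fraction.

Overall, product flow = 1582.7 kg/h.
water in = 841.8×0.277 + 599.3×0.911 + 141.6×0.371 = 831.67 kg/h.
water fraction in G = 0.5255.

0.5255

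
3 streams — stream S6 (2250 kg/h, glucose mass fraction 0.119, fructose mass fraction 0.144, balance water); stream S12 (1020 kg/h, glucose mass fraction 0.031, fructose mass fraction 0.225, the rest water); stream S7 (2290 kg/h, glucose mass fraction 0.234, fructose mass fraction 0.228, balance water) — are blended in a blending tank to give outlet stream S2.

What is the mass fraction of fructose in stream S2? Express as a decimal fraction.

Total flow out = 2250 + 1020 + 2290 = 5560 kg/h.
fructose in = 2250×0.144 + 1020×0.225 + 2290×0.228 = 1075.6 kg/h.
fructose mass fraction in S2 = 1075.6/5560 = 0.193.

0.193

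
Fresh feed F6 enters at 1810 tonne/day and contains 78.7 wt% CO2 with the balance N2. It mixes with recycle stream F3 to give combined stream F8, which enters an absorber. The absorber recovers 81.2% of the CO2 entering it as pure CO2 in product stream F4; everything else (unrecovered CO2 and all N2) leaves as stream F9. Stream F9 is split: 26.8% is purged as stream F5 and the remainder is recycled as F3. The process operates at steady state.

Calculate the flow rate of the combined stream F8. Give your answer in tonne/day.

N2 enters only via F6 and leaves only via the purge: 1810×0.213 = 0.268×(N2 in F9), and the absorber passes all N2, so N2 in F8 = N2 in F9 = 1438.5 tonne/day.
CO2 in F8: m_A = 1810×0.787 + (1−0.268)·(1−0.812)·m_A, so m_A = 1424.5/0.8624 = 1651.8 tonne/day.
F8 = 1651.8 + 1438.5 = 3090.3 tonne/day.

3090 tonne/day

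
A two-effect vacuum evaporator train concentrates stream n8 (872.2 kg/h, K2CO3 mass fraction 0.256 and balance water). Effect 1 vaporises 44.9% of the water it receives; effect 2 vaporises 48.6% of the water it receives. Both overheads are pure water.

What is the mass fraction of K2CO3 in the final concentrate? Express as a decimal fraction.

water in feed = 872.2×0.744 = 648.92 kg/h.
After stage 1: water left = (1−0.449)×648.92 = 357.55; stream total = 580.84 kg/h.
After stage 2: water left = (1−0.486)×357.55 = 183.78; final concentrate = 407.07 kg/h.
K2CO3 fraction = 223.28/407.07 = 0.549.

0.549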